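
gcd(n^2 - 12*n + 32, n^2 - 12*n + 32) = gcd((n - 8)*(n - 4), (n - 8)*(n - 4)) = n^2 - 12*n + 32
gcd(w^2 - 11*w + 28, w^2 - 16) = w - 4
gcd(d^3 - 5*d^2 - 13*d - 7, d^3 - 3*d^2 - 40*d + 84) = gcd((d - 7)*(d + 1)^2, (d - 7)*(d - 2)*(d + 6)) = d - 7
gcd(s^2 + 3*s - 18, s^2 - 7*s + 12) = s - 3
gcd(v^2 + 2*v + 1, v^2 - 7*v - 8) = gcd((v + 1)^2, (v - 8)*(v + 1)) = v + 1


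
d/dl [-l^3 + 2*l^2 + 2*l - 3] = -3*l^2 + 4*l + 2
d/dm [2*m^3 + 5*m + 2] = 6*m^2 + 5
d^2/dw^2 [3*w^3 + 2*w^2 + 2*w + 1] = 18*w + 4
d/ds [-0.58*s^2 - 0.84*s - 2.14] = -1.16*s - 0.84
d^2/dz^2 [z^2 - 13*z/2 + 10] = 2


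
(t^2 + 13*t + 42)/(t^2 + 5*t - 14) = (t + 6)/(t - 2)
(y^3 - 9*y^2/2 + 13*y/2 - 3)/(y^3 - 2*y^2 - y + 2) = (y - 3/2)/(y + 1)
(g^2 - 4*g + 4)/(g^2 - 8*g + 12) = (g - 2)/(g - 6)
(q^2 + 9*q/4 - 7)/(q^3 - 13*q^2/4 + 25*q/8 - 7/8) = 2*(q + 4)/(2*q^2 - 3*q + 1)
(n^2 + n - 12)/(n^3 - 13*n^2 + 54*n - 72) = (n + 4)/(n^2 - 10*n + 24)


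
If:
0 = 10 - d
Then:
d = 10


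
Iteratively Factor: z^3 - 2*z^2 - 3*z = (z - 3)*(z^2 + z) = (z - 3)*(z + 1)*(z)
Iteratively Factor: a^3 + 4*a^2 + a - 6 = (a + 2)*(a^2 + 2*a - 3) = (a + 2)*(a + 3)*(a - 1)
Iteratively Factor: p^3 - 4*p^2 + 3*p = (p)*(p^2 - 4*p + 3) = p*(p - 3)*(p - 1)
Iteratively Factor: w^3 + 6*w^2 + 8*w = (w)*(w^2 + 6*w + 8) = w*(w + 4)*(w + 2)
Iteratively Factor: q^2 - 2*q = (q - 2)*(q)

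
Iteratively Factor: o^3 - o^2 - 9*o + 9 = (o - 3)*(o^2 + 2*o - 3) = (o - 3)*(o + 3)*(o - 1)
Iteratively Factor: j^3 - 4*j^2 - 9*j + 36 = (j - 4)*(j^2 - 9) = (j - 4)*(j - 3)*(j + 3)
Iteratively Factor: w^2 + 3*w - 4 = (w + 4)*(w - 1)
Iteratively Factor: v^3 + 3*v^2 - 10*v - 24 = (v + 2)*(v^2 + v - 12) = (v + 2)*(v + 4)*(v - 3)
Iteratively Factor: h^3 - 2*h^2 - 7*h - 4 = (h - 4)*(h^2 + 2*h + 1) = (h - 4)*(h + 1)*(h + 1)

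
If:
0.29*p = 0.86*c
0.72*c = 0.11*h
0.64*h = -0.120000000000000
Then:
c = -0.03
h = -0.19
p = -0.08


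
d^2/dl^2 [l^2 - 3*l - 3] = 2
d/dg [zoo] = 0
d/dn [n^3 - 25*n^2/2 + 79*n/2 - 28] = 3*n^2 - 25*n + 79/2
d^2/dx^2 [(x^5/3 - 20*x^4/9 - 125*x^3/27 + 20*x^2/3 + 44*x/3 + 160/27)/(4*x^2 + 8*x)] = (27*x^7 + 84*x^6 - 144*x^5 - 720*x^4 - 464*x^3 + 480*x^2 + 960*x + 640)/(54*x^3*(x^3 + 6*x^2 + 12*x + 8))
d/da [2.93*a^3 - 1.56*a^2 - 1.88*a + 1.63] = 8.79*a^2 - 3.12*a - 1.88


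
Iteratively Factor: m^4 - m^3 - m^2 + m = (m + 1)*(m^3 - 2*m^2 + m) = (m - 1)*(m + 1)*(m^2 - m) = m*(m - 1)*(m + 1)*(m - 1)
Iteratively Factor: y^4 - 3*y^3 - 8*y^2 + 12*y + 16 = (y + 2)*(y^3 - 5*y^2 + 2*y + 8) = (y - 2)*(y + 2)*(y^2 - 3*y - 4) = (y - 2)*(y + 1)*(y + 2)*(y - 4)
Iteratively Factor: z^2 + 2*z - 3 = (z - 1)*(z + 3)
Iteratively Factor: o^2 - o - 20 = (o - 5)*(o + 4)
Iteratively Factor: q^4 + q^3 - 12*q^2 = (q - 3)*(q^3 + 4*q^2) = q*(q - 3)*(q^2 + 4*q) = q^2*(q - 3)*(q + 4)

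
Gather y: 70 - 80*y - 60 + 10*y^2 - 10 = 10*y^2 - 80*y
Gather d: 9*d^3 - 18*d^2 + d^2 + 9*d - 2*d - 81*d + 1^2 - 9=9*d^3 - 17*d^2 - 74*d - 8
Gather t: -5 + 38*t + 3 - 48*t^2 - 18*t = -48*t^2 + 20*t - 2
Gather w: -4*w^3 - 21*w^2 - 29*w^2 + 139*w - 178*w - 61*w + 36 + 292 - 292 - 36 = -4*w^3 - 50*w^2 - 100*w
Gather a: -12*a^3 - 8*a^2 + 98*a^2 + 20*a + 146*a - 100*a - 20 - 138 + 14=-12*a^3 + 90*a^2 + 66*a - 144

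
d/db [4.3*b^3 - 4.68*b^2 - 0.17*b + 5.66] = 12.9*b^2 - 9.36*b - 0.17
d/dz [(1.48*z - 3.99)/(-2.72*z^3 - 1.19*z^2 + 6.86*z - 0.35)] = (8.0512*z^3 - 30.7972*z^2 - 9.4962*z + 26.8534)/(7.3984*z^6 + 6.4736*z^5 - 35.9023*z^4 - 14.4228*z^3 + 47.8926*z^2 - 4.802*z + 0.1225)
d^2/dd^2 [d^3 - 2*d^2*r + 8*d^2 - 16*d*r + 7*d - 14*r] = 6*d - 4*r + 16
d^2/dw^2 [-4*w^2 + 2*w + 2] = -8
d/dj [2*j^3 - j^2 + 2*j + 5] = 6*j^2 - 2*j + 2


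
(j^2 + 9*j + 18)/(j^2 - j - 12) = (j + 6)/(j - 4)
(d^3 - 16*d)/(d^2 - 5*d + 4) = d*(d + 4)/(d - 1)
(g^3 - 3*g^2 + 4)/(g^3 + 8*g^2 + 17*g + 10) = (g^2 - 4*g + 4)/(g^2 + 7*g + 10)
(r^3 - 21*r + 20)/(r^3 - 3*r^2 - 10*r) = (-r^3 + 21*r - 20)/(r*(-r^2 + 3*r + 10))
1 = 1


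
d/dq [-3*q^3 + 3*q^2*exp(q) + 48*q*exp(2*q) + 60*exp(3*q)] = 3*q^2*exp(q) - 9*q^2 + 96*q*exp(2*q) + 6*q*exp(q) + 180*exp(3*q) + 48*exp(2*q)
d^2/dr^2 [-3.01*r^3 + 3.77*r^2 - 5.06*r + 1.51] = 7.54 - 18.06*r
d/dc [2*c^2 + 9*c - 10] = 4*c + 9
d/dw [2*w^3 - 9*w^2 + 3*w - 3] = 6*w^2 - 18*w + 3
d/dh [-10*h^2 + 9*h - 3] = 9 - 20*h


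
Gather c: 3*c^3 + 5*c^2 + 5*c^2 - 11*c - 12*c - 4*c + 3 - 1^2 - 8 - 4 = 3*c^3 + 10*c^2 - 27*c - 10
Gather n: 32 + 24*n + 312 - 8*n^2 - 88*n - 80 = -8*n^2 - 64*n + 264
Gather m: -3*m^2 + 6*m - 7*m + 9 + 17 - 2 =-3*m^2 - m + 24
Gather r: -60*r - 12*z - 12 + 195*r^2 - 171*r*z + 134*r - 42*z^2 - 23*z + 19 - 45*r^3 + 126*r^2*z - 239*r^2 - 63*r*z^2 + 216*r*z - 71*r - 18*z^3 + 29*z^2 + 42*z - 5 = -45*r^3 + r^2*(126*z - 44) + r*(-63*z^2 + 45*z + 3) - 18*z^3 - 13*z^2 + 7*z + 2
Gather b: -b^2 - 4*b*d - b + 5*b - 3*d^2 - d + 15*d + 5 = -b^2 + b*(4 - 4*d) - 3*d^2 + 14*d + 5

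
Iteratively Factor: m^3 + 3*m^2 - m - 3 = (m - 1)*(m^2 + 4*m + 3) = (m - 1)*(m + 1)*(m + 3)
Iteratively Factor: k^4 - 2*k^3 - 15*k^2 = (k)*(k^3 - 2*k^2 - 15*k) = k*(k + 3)*(k^2 - 5*k) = k^2*(k + 3)*(k - 5)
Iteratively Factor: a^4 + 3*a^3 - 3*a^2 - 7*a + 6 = (a - 1)*(a^3 + 4*a^2 + a - 6) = (a - 1)*(a + 2)*(a^2 + 2*a - 3) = (a - 1)^2*(a + 2)*(a + 3)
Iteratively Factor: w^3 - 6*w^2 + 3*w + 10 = (w - 2)*(w^2 - 4*w - 5) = (w - 2)*(w + 1)*(w - 5)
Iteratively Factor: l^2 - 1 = (l - 1)*(l + 1)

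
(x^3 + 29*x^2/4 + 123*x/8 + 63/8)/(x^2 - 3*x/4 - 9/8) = (2*x^2 + 13*x + 21)/(2*x - 3)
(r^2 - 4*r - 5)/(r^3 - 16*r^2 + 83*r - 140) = (r + 1)/(r^2 - 11*r + 28)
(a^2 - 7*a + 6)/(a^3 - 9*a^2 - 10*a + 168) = (a - 1)/(a^2 - 3*a - 28)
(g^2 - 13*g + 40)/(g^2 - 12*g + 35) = (g - 8)/(g - 7)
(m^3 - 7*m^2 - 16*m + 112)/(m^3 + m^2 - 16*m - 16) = (m - 7)/(m + 1)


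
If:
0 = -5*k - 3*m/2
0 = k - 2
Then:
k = 2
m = -20/3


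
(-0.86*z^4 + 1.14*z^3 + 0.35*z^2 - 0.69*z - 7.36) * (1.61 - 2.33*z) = 2.0038*z^5 - 4.0408*z^4 + 1.0199*z^3 + 2.1712*z^2 + 16.0379*z - 11.8496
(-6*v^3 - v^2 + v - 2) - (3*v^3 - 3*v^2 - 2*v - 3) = -9*v^3 + 2*v^2 + 3*v + 1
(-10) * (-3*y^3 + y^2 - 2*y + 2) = 30*y^3 - 10*y^2 + 20*y - 20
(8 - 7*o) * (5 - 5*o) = 35*o^2 - 75*o + 40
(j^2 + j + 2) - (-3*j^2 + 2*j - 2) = 4*j^2 - j + 4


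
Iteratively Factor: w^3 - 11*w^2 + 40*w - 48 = (w - 4)*(w^2 - 7*w + 12) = (w - 4)*(w - 3)*(w - 4)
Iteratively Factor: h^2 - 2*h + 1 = (h - 1)*(h - 1)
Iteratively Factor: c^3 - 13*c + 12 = (c - 1)*(c^2 + c - 12) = (c - 1)*(c + 4)*(c - 3)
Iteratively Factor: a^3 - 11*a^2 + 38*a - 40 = (a - 4)*(a^2 - 7*a + 10) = (a - 4)*(a - 2)*(a - 5)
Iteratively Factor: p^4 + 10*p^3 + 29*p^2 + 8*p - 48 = (p + 4)*(p^3 + 6*p^2 + 5*p - 12) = (p - 1)*(p + 4)*(p^2 + 7*p + 12) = (p - 1)*(p + 3)*(p + 4)*(p + 4)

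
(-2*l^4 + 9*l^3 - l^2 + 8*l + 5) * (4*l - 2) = -8*l^5 + 40*l^4 - 22*l^3 + 34*l^2 + 4*l - 10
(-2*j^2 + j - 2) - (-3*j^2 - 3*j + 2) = j^2 + 4*j - 4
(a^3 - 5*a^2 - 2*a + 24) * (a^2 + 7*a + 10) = a^5 + 2*a^4 - 27*a^3 - 40*a^2 + 148*a + 240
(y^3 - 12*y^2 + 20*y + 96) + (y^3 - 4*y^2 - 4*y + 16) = 2*y^3 - 16*y^2 + 16*y + 112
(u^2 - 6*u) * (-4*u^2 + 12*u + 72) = -4*u^4 + 36*u^3 - 432*u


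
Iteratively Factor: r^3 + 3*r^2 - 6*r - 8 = (r - 2)*(r^2 + 5*r + 4) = (r - 2)*(r + 4)*(r + 1)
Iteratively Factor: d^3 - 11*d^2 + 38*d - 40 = (d - 5)*(d^2 - 6*d + 8) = (d - 5)*(d - 4)*(d - 2)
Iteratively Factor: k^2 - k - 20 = (k + 4)*(k - 5)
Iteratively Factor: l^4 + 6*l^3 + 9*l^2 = (l)*(l^3 + 6*l^2 + 9*l) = l*(l + 3)*(l^2 + 3*l) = l^2*(l + 3)*(l + 3)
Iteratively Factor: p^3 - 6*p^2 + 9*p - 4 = (p - 1)*(p^2 - 5*p + 4) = (p - 4)*(p - 1)*(p - 1)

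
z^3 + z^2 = z^2*(z + 1)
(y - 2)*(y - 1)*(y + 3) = y^3 - 7*y + 6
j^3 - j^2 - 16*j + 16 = (j - 4)*(j - 1)*(j + 4)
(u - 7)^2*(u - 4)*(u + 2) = u^4 - 16*u^3 + 69*u^2 + 14*u - 392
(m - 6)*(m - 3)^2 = m^3 - 12*m^2 + 45*m - 54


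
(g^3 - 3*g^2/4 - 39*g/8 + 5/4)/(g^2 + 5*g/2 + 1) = (8*g^2 - 22*g + 5)/(4*(2*g + 1))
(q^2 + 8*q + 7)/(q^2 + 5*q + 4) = (q + 7)/(q + 4)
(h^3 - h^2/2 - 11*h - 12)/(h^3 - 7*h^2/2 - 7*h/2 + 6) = (h + 2)/(h - 1)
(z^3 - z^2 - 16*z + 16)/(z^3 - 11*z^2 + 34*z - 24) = (z + 4)/(z - 6)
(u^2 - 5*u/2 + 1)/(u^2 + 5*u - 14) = (u - 1/2)/(u + 7)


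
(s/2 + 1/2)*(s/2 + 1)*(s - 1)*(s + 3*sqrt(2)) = s^4/4 + s^3/2 + 3*sqrt(2)*s^3/4 - s^2/4 + 3*sqrt(2)*s^2/2 - 3*sqrt(2)*s/4 - s/2 - 3*sqrt(2)/2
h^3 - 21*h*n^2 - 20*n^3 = (h - 5*n)*(h + n)*(h + 4*n)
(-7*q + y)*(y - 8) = -7*q*y + 56*q + y^2 - 8*y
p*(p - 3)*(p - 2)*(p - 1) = p^4 - 6*p^3 + 11*p^2 - 6*p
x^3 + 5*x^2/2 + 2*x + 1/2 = (x + 1/2)*(x + 1)^2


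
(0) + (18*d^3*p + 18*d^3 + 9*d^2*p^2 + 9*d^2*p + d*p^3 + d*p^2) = 18*d^3*p + 18*d^3 + 9*d^2*p^2 + 9*d^2*p + d*p^3 + d*p^2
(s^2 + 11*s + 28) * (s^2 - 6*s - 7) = s^4 + 5*s^3 - 45*s^2 - 245*s - 196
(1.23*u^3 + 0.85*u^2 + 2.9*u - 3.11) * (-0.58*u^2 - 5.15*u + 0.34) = -0.7134*u^5 - 6.8275*u^4 - 5.6413*u^3 - 12.8422*u^2 + 17.0025*u - 1.0574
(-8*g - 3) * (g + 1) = -8*g^2 - 11*g - 3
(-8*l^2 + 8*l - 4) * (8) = -64*l^2 + 64*l - 32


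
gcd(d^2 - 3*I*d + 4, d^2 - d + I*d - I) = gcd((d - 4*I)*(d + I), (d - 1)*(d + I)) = d + I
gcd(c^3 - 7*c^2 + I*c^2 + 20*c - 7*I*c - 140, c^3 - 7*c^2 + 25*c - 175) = c^2 + c*(-7 + 5*I) - 35*I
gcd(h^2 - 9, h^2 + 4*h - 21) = h - 3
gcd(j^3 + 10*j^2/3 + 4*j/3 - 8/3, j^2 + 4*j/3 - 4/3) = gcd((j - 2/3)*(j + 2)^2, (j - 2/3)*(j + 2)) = j^2 + 4*j/3 - 4/3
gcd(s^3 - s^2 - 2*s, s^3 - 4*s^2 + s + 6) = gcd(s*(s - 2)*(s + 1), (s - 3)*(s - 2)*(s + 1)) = s^2 - s - 2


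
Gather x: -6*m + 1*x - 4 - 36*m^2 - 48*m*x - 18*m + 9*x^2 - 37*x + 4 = -36*m^2 - 24*m + 9*x^2 + x*(-48*m - 36)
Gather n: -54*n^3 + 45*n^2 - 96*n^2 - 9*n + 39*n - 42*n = -54*n^3 - 51*n^2 - 12*n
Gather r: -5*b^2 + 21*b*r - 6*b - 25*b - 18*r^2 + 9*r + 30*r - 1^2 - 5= -5*b^2 - 31*b - 18*r^2 + r*(21*b + 39) - 6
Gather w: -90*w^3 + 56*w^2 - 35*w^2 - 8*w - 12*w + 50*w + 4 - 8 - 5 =-90*w^3 + 21*w^2 + 30*w - 9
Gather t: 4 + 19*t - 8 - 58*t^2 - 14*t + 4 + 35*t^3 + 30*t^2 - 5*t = 35*t^3 - 28*t^2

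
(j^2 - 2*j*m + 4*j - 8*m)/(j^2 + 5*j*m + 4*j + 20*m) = (j - 2*m)/(j + 5*m)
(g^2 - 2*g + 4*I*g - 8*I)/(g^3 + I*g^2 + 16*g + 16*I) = (g - 2)/(g^2 - 3*I*g + 4)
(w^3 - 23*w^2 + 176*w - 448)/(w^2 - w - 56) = (w^2 - 15*w + 56)/(w + 7)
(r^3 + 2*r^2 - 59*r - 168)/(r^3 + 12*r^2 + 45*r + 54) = (r^2 - r - 56)/(r^2 + 9*r + 18)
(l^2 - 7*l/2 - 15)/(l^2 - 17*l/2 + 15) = (2*l + 5)/(2*l - 5)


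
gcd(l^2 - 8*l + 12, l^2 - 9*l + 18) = l - 6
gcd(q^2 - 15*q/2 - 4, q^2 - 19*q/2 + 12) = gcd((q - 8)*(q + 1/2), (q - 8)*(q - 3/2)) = q - 8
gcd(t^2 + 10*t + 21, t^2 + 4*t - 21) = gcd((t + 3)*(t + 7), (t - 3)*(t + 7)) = t + 7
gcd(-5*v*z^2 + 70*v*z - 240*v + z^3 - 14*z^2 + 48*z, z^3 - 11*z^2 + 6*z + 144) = z^2 - 14*z + 48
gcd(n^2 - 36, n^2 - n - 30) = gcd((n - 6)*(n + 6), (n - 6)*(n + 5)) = n - 6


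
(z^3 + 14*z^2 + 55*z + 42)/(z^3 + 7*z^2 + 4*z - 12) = (z^2 + 8*z + 7)/(z^2 + z - 2)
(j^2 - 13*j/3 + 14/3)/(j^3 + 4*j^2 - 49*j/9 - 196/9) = 3*(j - 2)/(3*j^2 + 19*j + 28)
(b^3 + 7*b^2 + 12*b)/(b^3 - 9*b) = (b + 4)/(b - 3)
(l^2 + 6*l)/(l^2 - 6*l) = (l + 6)/(l - 6)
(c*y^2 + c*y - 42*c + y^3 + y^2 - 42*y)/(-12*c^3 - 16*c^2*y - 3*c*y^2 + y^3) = (y^2 + y - 42)/(-12*c^2 - 4*c*y + y^2)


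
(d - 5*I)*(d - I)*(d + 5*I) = d^3 - I*d^2 + 25*d - 25*I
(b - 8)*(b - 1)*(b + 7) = b^3 - 2*b^2 - 55*b + 56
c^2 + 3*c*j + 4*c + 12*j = (c + 4)*(c + 3*j)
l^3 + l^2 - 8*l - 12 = (l - 3)*(l + 2)^2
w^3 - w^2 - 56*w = w*(w - 8)*(w + 7)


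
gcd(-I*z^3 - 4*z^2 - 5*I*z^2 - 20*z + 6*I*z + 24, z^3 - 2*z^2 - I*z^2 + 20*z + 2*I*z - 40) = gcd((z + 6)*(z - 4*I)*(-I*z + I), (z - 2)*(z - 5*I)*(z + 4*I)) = 1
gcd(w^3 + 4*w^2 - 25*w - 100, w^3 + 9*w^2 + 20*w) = w^2 + 9*w + 20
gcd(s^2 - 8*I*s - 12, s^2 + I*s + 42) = s - 6*I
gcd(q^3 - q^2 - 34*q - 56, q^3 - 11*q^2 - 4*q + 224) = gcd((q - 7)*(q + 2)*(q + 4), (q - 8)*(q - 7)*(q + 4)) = q^2 - 3*q - 28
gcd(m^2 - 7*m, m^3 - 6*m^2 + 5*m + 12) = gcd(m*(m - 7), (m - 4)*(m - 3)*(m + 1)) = 1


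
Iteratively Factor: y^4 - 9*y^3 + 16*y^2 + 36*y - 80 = (y - 5)*(y^3 - 4*y^2 - 4*y + 16) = (y - 5)*(y - 4)*(y^2 - 4) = (y - 5)*(y - 4)*(y + 2)*(y - 2)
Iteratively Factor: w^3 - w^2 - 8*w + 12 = (w - 2)*(w^2 + w - 6) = (w - 2)*(w + 3)*(w - 2)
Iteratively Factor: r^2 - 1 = (r - 1)*(r + 1)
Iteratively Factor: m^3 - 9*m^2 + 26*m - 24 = (m - 4)*(m^2 - 5*m + 6) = (m - 4)*(m - 2)*(m - 3)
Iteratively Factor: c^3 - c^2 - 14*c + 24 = (c - 3)*(c^2 + 2*c - 8) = (c - 3)*(c - 2)*(c + 4)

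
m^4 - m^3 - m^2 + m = m*(m - 1)^2*(m + 1)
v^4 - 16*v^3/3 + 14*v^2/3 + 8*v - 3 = (v - 3)^2*(v - 1/3)*(v + 1)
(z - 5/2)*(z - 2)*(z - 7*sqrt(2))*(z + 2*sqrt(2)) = z^4 - 5*sqrt(2)*z^3 - 9*z^3/2 - 23*z^2 + 45*sqrt(2)*z^2/2 - 25*sqrt(2)*z + 126*z - 140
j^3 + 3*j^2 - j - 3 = (j - 1)*(j + 1)*(j + 3)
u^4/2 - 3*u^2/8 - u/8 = u*(u/2 + 1/4)*(u - 1)*(u + 1/2)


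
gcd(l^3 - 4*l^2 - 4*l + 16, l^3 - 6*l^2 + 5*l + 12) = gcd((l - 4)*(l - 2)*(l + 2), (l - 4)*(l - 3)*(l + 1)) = l - 4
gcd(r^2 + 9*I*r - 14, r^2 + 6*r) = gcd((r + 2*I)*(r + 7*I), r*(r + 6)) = 1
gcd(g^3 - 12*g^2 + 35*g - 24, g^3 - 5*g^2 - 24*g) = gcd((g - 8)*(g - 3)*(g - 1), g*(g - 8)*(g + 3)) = g - 8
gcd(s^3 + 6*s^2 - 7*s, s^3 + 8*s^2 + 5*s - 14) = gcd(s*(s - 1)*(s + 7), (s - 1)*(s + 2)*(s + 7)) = s^2 + 6*s - 7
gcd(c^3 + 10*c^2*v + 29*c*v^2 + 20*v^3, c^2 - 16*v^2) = c + 4*v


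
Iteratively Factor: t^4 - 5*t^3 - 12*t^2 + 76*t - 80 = (t - 5)*(t^3 - 12*t + 16) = (t - 5)*(t - 2)*(t^2 + 2*t - 8) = (t - 5)*(t - 2)*(t + 4)*(t - 2)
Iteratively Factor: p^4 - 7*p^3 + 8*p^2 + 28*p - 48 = (p - 2)*(p^3 - 5*p^2 - 2*p + 24) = (p - 4)*(p - 2)*(p^2 - p - 6) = (p - 4)*(p - 3)*(p - 2)*(p + 2)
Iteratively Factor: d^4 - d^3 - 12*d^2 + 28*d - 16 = (d - 2)*(d^3 + d^2 - 10*d + 8) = (d - 2)^2*(d^2 + 3*d - 4) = (d - 2)^2*(d + 4)*(d - 1)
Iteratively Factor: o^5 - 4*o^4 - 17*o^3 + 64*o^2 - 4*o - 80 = (o - 5)*(o^4 + o^3 - 12*o^2 + 4*o + 16) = (o - 5)*(o + 4)*(o^3 - 3*o^2 + 4) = (o - 5)*(o + 1)*(o + 4)*(o^2 - 4*o + 4) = (o - 5)*(o - 2)*(o + 1)*(o + 4)*(o - 2)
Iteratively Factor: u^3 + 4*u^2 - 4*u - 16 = (u - 2)*(u^2 + 6*u + 8) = (u - 2)*(u + 2)*(u + 4)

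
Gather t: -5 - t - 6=-t - 11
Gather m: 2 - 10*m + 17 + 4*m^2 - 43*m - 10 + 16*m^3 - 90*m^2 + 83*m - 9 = 16*m^3 - 86*m^2 + 30*m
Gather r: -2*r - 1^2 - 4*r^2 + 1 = -4*r^2 - 2*r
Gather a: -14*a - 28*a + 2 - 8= -42*a - 6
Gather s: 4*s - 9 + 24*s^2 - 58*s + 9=24*s^2 - 54*s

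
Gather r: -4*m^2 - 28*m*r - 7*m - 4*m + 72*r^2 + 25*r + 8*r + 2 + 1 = -4*m^2 - 11*m + 72*r^2 + r*(33 - 28*m) + 3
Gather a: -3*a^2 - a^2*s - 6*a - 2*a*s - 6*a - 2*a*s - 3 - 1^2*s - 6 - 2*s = a^2*(-s - 3) + a*(-4*s - 12) - 3*s - 9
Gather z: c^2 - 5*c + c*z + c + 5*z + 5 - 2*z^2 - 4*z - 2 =c^2 - 4*c - 2*z^2 + z*(c + 1) + 3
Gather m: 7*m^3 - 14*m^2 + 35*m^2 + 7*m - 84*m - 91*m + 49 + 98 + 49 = 7*m^3 + 21*m^2 - 168*m + 196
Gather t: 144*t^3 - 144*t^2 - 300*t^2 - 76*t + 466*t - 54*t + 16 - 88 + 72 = 144*t^3 - 444*t^2 + 336*t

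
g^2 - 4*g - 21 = (g - 7)*(g + 3)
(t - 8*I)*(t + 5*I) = t^2 - 3*I*t + 40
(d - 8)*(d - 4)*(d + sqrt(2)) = d^3 - 12*d^2 + sqrt(2)*d^2 - 12*sqrt(2)*d + 32*d + 32*sqrt(2)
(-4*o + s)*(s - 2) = -4*o*s + 8*o + s^2 - 2*s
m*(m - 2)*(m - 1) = m^3 - 3*m^2 + 2*m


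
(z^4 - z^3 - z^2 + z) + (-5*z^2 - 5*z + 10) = z^4 - z^3 - 6*z^2 - 4*z + 10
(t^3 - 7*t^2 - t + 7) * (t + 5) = t^4 - 2*t^3 - 36*t^2 + 2*t + 35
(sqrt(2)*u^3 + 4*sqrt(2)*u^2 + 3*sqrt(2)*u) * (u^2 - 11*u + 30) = sqrt(2)*u^5 - 7*sqrt(2)*u^4 - 11*sqrt(2)*u^3 + 87*sqrt(2)*u^2 + 90*sqrt(2)*u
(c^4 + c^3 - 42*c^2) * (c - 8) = c^5 - 7*c^4 - 50*c^3 + 336*c^2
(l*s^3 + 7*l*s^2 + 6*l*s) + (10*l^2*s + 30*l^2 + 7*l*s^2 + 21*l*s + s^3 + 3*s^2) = 10*l^2*s + 30*l^2 + l*s^3 + 14*l*s^2 + 27*l*s + s^3 + 3*s^2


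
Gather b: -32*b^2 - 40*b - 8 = -32*b^2 - 40*b - 8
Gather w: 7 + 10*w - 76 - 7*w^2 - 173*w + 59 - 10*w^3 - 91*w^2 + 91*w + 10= -10*w^3 - 98*w^2 - 72*w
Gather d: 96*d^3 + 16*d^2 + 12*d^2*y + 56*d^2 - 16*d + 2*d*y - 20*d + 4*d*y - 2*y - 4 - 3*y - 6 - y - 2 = 96*d^3 + d^2*(12*y + 72) + d*(6*y - 36) - 6*y - 12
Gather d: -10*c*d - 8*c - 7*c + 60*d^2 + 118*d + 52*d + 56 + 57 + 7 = -15*c + 60*d^2 + d*(170 - 10*c) + 120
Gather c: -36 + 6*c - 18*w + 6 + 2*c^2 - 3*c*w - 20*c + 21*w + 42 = 2*c^2 + c*(-3*w - 14) + 3*w + 12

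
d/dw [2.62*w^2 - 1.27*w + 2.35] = 5.24*w - 1.27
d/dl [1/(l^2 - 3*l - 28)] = (3 - 2*l)/(-l^2 + 3*l + 28)^2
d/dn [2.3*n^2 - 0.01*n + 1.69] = 4.6*n - 0.01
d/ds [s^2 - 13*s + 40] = 2*s - 13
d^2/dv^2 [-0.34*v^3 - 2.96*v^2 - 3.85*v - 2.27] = -2.04*v - 5.92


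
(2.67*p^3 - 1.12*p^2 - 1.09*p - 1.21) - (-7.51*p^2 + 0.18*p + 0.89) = 2.67*p^3 + 6.39*p^2 - 1.27*p - 2.1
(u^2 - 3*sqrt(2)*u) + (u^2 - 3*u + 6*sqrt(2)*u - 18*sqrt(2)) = 2*u^2 - 3*u + 3*sqrt(2)*u - 18*sqrt(2)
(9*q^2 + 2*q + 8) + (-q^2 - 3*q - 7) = 8*q^2 - q + 1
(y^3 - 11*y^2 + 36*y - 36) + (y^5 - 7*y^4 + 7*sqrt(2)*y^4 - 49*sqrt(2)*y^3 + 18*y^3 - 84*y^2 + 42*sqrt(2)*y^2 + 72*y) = y^5 - 7*y^4 + 7*sqrt(2)*y^4 - 49*sqrt(2)*y^3 + 19*y^3 - 95*y^2 + 42*sqrt(2)*y^2 + 108*y - 36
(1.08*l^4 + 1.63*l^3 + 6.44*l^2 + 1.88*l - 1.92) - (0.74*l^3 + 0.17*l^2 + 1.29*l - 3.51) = 1.08*l^4 + 0.89*l^3 + 6.27*l^2 + 0.59*l + 1.59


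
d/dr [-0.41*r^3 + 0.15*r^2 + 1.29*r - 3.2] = -1.23*r^2 + 0.3*r + 1.29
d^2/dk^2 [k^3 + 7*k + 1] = 6*k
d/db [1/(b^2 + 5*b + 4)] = (-2*b - 5)/(b^2 + 5*b + 4)^2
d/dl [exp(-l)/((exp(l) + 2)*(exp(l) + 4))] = (-3*exp(2*l) - 12*exp(l) - 8)*exp(-l)/(exp(4*l) + 12*exp(3*l) + 52*exp(2*l) + 96*exp(l) + 64)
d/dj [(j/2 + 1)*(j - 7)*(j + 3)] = 3*j^2/2 - 2*j - 29/2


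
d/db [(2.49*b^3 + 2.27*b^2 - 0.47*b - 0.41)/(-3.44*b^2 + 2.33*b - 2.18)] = (-8.5656*b^4 + 11.6034*b^3 - 12.6123*b^2 - 12.718*b + 1.9799)/(11.8336*b^4 - 16.0304*b^3 + 20.4273*b^2 - 10.1588*b + 4.7524)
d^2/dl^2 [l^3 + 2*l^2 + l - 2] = 6*l + 4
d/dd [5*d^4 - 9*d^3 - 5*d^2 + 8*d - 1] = 20*d^3 - 27*d^2 - 10*d + 8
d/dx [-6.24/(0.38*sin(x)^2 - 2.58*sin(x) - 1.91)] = (4.7424*sin(x) - 16.0992)*cos(x)/(-0.38*sin(x)^2 + 2.58*sin(x) + 1.91)^2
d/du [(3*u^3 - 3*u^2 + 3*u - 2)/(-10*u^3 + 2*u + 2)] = (-15*u^4 + 36*u^3 - 24*u^2 - 6*u + 5)/(2*(25*u^6 - 10*u^4 - 10*u^3 + u^2 + 2*u + 1))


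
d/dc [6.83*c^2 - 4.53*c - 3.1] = 13.66*c - 4.53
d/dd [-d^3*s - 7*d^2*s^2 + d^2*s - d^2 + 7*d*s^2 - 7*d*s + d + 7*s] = -3*d^2*s - 14*d*s^2 + 2*d*s - 2*d + 7*s^2 - 7*s + 1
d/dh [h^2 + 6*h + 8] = 2*h + 6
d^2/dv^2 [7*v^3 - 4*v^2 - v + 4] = 42*v - 8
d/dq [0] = 0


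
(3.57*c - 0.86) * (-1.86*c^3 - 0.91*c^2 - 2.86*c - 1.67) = -6.6402*c^4 - 1.6491*c^3 - 9.4276*c^2 - 3.5023*c + 1.4362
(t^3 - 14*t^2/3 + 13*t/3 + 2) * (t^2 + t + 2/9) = t^5 - 11*t^4/3 - t^3/9 + 143*t^2/27 + 80*t/27 + 4/9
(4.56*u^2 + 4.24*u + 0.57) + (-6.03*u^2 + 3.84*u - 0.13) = -1.47*u^2 + 8.08*u + 0.44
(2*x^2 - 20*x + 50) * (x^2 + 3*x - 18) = 2*x^4 - 14*x^3 - 46*x^2 + 510*x - 900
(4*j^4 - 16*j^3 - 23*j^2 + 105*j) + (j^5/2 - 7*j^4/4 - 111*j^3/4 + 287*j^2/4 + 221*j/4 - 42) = j^5/2 + 9*j^4/4 - 175*j^3/4 + 195*j^2/4 + 641*j/4 - 42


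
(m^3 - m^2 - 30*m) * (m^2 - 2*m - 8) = m^5 - 3*m^4 - 36*m^3 + 68*m^2 + 240*m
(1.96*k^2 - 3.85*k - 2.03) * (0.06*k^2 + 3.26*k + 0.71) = 0.1176*k^4 + 6.1586*k^3 - 11.2812*k^2 - 9.3513*k - 1.4413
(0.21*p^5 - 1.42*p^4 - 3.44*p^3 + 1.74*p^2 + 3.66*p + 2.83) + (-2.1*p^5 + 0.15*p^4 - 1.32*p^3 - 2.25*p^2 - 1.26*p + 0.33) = -1.89*p^5 - 1.27*p^4 - 4.76*p^3 - 0.51*p^2 + 2.4*p + 3.16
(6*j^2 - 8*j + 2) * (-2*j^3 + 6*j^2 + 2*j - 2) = -12*j^5 + 52*j^4 - 40*j^3 - 16*j^2 + 20*j - 4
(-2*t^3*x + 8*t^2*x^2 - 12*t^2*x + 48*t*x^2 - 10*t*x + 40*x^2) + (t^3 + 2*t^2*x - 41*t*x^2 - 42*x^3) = -2*t^3*x + t^3 + 8*t^2*x^2 - 10*t^2*x + 7*t*x^2 - 10*t*x - 42*x^3 + 40*x^2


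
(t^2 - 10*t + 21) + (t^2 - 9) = 2*t^2 - 10*t + 12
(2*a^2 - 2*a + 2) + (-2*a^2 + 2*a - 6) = -4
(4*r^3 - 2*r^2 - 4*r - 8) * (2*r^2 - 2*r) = 8*r^5 - 12*r^4 - 4*r^3 - 8*r^2 + 16*r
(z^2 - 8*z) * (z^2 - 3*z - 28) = z^4 - 11*z^3 - 4*z^2 + 224*z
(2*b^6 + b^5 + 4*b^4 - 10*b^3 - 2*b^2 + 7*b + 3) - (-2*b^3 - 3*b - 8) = 2*b^6 + b^5 + 4*b^4 - 8*b^3 - 2*b^2 + 10*b + 11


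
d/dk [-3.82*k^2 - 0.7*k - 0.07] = -7.64*k - 0.7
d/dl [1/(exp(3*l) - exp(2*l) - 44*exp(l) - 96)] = (-3*exp(2*l) + 2*exp(l) + 44)*exp(l)/(-exp(3*l) + exp(2*l) + 44*exp(l) + 96)^2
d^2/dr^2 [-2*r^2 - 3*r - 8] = -4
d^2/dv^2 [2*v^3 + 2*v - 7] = 12*v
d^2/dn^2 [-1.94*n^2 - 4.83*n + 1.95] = -3.88000000000000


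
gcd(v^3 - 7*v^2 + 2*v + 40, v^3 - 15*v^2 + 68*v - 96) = v - 4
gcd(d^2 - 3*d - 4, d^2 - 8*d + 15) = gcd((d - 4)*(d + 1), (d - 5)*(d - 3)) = 1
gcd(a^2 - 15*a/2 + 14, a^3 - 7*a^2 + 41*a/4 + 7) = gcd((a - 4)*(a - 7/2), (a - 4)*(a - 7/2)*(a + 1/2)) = a^2 - 15*a/2 + 14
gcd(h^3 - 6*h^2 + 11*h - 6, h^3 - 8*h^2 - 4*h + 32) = h - 2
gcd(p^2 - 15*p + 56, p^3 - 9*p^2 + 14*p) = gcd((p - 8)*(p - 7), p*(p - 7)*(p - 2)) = p - 7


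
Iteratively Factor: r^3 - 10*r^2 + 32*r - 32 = (r - 4)*(r^2 - 6*r + 8) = (r - 4)^2*(r - 2)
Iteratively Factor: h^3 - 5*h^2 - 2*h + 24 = (h + 2)*(h^2 - 7*h + 12) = (h - 3)*(h + 2)*(h - 4)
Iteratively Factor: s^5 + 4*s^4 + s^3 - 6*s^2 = (s + 3)*(s^4 + s^3 - 2*s^2) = (s + 2)*(s + 3)*(s^3 - s^2) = (s - 1)*(s + 2)*(s + 3)*(s^2) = s*(s - 1)*(s + 2)*(s + 3)*(s)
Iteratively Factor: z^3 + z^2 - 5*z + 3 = (z + 3)*(z^2 - 2*z + 1) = (z - 1)*(z + 3)*(z - 1)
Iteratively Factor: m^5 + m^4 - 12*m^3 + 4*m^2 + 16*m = (m + 1)*(m^4 - 12*m^2 + 16*m) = m*(m + 1)*(m^3 - 12*m + 16) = m*(m - 2)*(m + 1)*(m^2 + 2*m - 8) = m*(m - 2)^2*(m + 1)*(m + 4)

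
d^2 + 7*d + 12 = (d + 3)*(d + 4)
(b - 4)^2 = b^2 - 8*b + 16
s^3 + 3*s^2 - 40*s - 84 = (s - 6)*(s + 2)*(s + 7)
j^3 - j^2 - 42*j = j*(j - 7)*(j + 6)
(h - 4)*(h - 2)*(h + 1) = h^3 - 5*h^2 + 2*h + 8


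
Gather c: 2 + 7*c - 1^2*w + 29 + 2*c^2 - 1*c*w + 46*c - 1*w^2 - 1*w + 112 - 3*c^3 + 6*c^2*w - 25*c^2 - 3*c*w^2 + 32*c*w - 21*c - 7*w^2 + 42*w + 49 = -3*c^3 + c^2*(6*w - 23) + c*(-3*w^2 + 31*w + 32) - 8*w^2 + 40*w + 192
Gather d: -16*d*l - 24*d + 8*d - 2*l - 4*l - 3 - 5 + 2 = d*(-16*l - 16) - 6*l - 6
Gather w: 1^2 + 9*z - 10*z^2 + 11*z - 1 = -10*z^2 + 20*z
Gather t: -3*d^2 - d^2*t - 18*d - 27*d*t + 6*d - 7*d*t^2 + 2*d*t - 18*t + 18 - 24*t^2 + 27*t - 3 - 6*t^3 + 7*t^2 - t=-3*d^2 - 12*d - 6*t^3 + t^2*(-7*d - 17) + t*(-d^2 - 25*d + 8) + 15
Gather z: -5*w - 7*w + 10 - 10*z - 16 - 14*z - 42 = -12*w - 24*z - 48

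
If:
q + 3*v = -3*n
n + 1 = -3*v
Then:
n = -3*v - 1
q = 6*v + 3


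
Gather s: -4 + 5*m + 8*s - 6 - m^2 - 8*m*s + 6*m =-m^2 + 11*m + s*(8 - 8*m) - 10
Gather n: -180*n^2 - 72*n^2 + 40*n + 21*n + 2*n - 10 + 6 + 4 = -252*n^2 + 63*n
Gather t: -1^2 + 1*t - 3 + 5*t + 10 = 6*t + 6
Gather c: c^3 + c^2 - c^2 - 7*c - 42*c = c^3 - 49*c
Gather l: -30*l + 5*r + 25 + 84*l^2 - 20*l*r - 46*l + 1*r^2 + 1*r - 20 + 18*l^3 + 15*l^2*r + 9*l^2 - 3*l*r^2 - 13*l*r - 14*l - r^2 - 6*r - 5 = 18*l^3 + l^2*(15*r + 93) + l*(-3*r^2 - 33*r - 90)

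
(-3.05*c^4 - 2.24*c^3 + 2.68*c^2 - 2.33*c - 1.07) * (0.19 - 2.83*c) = 8.6315*c^5 + 5.7597*c^4 - 8.01*c^3 + 7.1031*c^2 + 2.5854*c - 0.2033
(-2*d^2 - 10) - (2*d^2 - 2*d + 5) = -4*d^2 + 2*d - 15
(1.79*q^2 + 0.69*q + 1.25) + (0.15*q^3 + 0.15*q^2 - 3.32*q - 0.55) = 0.15*q^3 + 1.94*q^2 - 2.63*q + 0.7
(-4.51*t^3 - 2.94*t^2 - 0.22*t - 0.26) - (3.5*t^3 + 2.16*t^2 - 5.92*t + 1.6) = -8.01*t^3 - 5.1*t^2 + 5.7*t - 1.86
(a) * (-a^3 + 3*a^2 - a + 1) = -a^4 + 3*a^3 - a^2 + a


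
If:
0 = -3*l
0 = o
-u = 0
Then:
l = 0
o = 0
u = 0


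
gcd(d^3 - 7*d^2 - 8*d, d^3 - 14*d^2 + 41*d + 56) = d^2 - 7*d - 8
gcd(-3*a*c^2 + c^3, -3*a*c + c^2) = 3*a*c - c^2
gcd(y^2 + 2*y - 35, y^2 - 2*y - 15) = y - 5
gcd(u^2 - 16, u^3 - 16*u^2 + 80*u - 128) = u - 4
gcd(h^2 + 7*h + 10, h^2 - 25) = h + 5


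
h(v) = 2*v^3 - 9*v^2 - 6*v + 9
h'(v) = 6*v^2 - 18*v - 6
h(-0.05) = 9.28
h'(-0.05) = -5.08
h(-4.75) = -379.91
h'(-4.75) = 214.88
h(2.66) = -33.00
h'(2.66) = -11.43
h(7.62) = 325.60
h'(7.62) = 205.23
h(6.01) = 82.02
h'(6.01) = 102.54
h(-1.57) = -11.50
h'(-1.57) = 37.05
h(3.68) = -35.29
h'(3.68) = 9.01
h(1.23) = -8.27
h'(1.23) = -19.06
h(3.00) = -36.00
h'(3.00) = -6.00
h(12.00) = 2097.00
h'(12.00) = 642.00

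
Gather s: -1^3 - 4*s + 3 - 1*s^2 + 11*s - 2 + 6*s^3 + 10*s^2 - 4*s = 6*s^3 + 9*s^2 + 3*s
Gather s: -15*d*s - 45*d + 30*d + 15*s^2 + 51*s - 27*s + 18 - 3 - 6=-15*d + 15*s^2 + s*(24 - 15*d) + 9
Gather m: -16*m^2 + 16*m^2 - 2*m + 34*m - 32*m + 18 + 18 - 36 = 0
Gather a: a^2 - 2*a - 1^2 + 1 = a^2 - 2*a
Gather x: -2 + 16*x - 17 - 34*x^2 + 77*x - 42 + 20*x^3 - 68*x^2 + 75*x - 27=20*x^3 - 102*x^2 + 168*x - 88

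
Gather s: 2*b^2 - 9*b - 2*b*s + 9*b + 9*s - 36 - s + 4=2*b^2 + s*(8 - 2*b) - 32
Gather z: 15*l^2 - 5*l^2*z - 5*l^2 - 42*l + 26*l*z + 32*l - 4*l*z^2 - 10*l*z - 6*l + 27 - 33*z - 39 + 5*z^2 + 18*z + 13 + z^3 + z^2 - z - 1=10*l^2 - 16*l + z^3 + z^2*(6 - 4*l) + z*(-5*l^2 + 16*l - 16)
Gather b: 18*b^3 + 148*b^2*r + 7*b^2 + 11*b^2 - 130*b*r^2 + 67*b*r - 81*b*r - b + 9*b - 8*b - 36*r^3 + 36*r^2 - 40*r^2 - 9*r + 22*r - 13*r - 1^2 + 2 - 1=18*b^3 + b^2*(148*r + 18) + b*(-130*r^2 - 14*r) - 36*r^3 - 4*r^2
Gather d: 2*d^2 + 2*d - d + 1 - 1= 2*d^2 + d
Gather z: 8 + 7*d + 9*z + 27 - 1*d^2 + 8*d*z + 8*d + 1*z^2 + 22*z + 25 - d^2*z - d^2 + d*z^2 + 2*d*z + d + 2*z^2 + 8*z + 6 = -2*d^2 + 16*d + z^2*(d + 3) + z*(-d^2 + 10*d + 39) + 66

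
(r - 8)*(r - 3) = r^2 - 11*r + 24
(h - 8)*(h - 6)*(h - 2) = h^3 - 16*h^2 + 76*h - 96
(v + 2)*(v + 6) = v^2 + 8*v + 12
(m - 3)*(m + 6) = m^2 + 3*m - 18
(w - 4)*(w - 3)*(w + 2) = w^3 - 5*w^2 - 2*w + 24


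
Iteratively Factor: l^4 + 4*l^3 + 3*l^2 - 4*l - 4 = (l - 1)*(l^3 + 5*l^2 + 8*l + 4) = (l - 1)*(l + 2)*(l^2 + 3*l + 2) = (l - 1)*(l + 1)*(l + 2)*(l + 2)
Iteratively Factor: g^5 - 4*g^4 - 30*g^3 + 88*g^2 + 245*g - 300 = (g + 3)*(g^4 - 7*g^3 - 9*g^2 + 115*g - 100) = (g - 5)*(g + 3)*(g^3 - 2*g^2 - 19*g + 20) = (g - 5)*(g - 1)*(g + 3)*(g^2 - g - 20) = (g - 5)*(g - 1)*(g + 3)*(g + 4)*(g - 5)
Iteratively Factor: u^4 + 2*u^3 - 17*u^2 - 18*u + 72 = (u + 3)*(u^3 - u^2 - 14*u + 24) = (u + 3)*(u + 4)*(u^2 - 5*u + 6) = (u - 2)*(u + 3)*(u + 4)*(u - 3)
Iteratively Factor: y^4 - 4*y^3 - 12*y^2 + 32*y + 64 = (y + 2)*(y^3 - 6*y^2 + 32) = (y - 4)*(y + 2)*(y^2 - 2*y - 8) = (y - 4)^2*(y + 2)*(y + 2)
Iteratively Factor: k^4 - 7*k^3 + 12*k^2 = (k)*(k^3 - 7*k^2 + 12*k) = k*(k - 4)*(k^2 - 3*k) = k^2*(k - 4)*(k - 3)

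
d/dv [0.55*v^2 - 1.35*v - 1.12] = 1.1*v - 1.35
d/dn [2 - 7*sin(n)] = -7*cos(n)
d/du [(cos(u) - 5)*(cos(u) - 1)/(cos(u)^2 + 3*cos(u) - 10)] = 3*(-3*cos(u)^2 + 10*cos(u) - 15)*sin(u)/((cos(u) - 2)^2*(cos(u) + 5)^2)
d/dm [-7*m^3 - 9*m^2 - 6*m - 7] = -21*m^2 - 18*m - 6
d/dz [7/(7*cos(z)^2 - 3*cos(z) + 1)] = 7*(14*cos(z) - 3)*sin(z)/(7*cos(z)^2 - 3*cos(z) + 1)^2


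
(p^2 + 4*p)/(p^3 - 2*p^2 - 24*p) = 1/(p - 6)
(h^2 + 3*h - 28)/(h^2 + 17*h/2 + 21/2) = 2*(h - 4)/(2*h + 3)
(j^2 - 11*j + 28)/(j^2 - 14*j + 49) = (j - 4)/(j - 7)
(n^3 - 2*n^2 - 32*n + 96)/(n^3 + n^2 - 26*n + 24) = (n - 4)/(n - 1)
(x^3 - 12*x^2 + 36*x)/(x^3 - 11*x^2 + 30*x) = (x - 6)/(x - 5)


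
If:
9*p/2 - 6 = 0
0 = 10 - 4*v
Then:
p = 4/3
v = 5/2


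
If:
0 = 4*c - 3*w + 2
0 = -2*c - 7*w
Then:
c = -7/17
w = 2/17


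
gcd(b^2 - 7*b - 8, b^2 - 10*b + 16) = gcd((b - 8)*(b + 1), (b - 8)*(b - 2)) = b - 8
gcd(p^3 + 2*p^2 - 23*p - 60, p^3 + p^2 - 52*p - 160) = p + 4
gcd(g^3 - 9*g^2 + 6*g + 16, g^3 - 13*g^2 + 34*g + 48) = g^2 - 7*g - 8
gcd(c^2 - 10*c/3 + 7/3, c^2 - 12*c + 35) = 1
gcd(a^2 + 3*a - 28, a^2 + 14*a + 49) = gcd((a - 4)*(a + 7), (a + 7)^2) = a + 7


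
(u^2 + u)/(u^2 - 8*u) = (u + 1)/(u - 8)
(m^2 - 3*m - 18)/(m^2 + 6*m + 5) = (m^2 - 3*m - 18)/(m^2 + 6*m + 5)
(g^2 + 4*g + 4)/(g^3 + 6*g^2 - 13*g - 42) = (g + 2)/(g^2 + 4*g - 21)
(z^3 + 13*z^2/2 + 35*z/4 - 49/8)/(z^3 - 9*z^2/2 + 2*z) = (z^2 + 7*z + 49/4)/(z*(z - 4))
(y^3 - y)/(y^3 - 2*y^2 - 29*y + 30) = y*(y + 1)/(y^2 - y - 30)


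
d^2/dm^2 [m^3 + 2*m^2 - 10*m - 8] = 6*m + 4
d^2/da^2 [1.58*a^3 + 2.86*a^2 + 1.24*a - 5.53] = 9.48*a + 5.72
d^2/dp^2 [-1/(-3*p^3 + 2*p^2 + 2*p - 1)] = 2*((2 - 9*p)*(3*p^3 - 2*p^2 - 2*p + 1) + (-9*p^2 + 4*p + 2)^2)/(3*p^3 - 2*p^2 - 2*p + 1)^3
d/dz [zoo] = 0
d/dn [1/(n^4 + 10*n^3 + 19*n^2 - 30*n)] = 2*(-2*n^3 - 15*n^2 - 19*n + 15)/(n^2*(n^3 + 10*n^2 + 19*n - 30)^2)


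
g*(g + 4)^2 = g^3 + 8*g^2 + 16*g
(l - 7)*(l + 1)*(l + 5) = l^3 - l^2 - 37*l - 35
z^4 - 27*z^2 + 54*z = z*(z - 3)^2*(z + 6)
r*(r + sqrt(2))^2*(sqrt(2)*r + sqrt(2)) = sqrt(2)*r^4 + sqrt(2)*r^3 + 4*r^3 + 2*sqrt(2)*r^2 + 4*r^2 + 2*sqrt(2)*r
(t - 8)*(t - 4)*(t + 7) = t^3 - 5*t^2 - 52*t + 224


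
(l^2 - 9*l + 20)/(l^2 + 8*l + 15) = (l^2 - 9*l + 20)/(l^2 + 8*l + 15)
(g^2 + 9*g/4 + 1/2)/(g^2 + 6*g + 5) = (4*g^2 + 9*g + 2)/(4*(g^2 + 6*g + 5))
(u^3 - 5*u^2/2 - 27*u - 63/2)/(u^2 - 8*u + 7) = (2*u^2 + 9*u + 9)/(2*(u - 1))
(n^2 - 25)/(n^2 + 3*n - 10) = (n - 5)/(n - 2)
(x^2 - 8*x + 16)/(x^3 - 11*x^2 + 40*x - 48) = 1/(x - 3)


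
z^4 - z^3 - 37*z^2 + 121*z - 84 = (z - 4)*(z - 3)*(z - 1)*(z + 7)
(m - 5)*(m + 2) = m^2 - 3*m - 10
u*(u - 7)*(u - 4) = u^3 - 11*u^2 + 28*u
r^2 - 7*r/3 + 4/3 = (r - 4/3)*(r - 1)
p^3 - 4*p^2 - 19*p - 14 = (p - 7)*(p + 1)*(p + 2)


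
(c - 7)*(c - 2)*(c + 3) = c^3 - 6*c^2 - 13*c + 42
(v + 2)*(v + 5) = v^2 + 7*v + 10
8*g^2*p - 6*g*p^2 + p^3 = p*(-4*g + p)*(-2*g + p)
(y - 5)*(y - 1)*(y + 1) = y^3 - 5*y^2 - y + 5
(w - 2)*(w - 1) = w^2 - 3*w + 2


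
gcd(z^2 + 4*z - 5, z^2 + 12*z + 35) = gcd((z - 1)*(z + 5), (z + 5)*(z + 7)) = z + 5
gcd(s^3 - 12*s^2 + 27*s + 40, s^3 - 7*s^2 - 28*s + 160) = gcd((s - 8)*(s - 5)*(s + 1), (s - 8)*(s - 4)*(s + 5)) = s - 8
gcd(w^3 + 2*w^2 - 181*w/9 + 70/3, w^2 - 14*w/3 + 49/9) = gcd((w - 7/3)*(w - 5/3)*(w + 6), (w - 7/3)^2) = w - 7/3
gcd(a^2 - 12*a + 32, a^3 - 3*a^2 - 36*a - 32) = a - 8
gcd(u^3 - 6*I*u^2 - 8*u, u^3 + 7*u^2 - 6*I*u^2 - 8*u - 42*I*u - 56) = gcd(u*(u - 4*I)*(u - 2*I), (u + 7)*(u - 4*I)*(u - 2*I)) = u^2 - 6*I*u - 8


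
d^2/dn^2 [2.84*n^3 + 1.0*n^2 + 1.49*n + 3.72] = 17.04*n + 2.0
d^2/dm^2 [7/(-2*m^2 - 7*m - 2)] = 14*(4*m^2 + 14*m - (4*m + 7)^2 + 4)/(2*m^2 + 7*m + 2)^3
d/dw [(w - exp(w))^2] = 2*(1 - exp(w))*(w - exp(w))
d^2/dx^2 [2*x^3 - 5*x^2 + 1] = 12*x - 10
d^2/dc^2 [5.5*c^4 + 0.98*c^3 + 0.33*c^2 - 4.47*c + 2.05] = 66.0*c^2 + 5.88*c + 0.66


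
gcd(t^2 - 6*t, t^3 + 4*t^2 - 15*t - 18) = 1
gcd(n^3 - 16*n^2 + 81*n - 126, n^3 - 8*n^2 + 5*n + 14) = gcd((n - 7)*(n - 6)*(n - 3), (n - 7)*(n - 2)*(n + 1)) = n - 7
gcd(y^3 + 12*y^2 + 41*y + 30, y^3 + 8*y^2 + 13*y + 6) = y^2 + 7*y + 6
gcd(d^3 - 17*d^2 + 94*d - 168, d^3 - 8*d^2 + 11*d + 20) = d - 4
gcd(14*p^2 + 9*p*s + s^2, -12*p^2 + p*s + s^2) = 1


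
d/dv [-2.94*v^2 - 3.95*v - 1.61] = -5.88*v - 3.95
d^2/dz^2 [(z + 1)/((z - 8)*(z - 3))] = 2*(z^3 + 3*z^2 - 105*z + 361)/(z^6 - 33*z^5 + 435*z^4 - 2915*z^3 + 10440*z^2 - 19008*z + 13824)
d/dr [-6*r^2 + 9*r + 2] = 9 - 12*r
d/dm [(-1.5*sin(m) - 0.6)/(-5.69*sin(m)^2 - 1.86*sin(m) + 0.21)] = (-6.828*sin(m) + 4.2675*cos(2*m) - 5.6985)*cos(m)/(5.69*sin(m)^2 + 1.86*sin(m) - 0.21)^2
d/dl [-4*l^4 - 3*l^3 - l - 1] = -16*l^3 - 9*l^2 - 1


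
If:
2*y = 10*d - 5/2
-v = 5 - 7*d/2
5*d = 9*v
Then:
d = 90/53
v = 50/53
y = 1535/212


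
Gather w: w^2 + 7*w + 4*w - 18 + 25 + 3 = w^2 + 11*w + 10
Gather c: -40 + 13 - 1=-28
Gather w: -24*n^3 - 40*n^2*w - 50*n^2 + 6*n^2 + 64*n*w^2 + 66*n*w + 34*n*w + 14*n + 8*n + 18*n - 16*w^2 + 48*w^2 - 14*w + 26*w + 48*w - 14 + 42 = -24*n^3 - 44*n^2 + 40*n + w^2*(64*n + 32) + w*(-40*n^2 + 100*n + 60) + 28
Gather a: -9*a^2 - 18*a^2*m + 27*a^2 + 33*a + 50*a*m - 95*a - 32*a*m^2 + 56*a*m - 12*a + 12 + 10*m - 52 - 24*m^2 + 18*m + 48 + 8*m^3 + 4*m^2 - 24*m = a^2*(18 - 18*m) + a*(-32*m^2 + 106*m - 74) + 8*m^3 - 20*m^2 + 4*m + 8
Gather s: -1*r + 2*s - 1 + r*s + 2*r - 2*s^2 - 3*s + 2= r - 2*s^2 + s*(r - 1) + 1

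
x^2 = x^2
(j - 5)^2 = j^2 - 10*j + 25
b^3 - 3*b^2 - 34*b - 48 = (b - 8)*(b + 2)*(b + 3)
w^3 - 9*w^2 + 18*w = w*(w - 6)*(w - 3)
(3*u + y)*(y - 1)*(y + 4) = 3*u*y^2 + 9*u*y - 12*u + y^3 + 3*y^2 - 4*y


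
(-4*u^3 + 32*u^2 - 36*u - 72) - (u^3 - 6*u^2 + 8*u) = -5*u^3 + 38*u^2 - 44*u - 72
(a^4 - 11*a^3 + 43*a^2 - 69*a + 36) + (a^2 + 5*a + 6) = a^4 - 11*a^3 + 44*a^2 - 64*a + 42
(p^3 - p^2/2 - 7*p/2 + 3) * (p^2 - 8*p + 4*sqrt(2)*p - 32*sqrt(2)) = p^5 - 17*p^4/2 + 4*sqrt(2)*p^4 - 34*sqrt(2)*p^3 + p^3/2 + 2*sqrt(2)*p^2 + 31*p^2 - 24*p + 124*sqrt(2)*p - 96*sqrt(2)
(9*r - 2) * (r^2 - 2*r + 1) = 9*r^3 - 20*r^2 + 13*r - 2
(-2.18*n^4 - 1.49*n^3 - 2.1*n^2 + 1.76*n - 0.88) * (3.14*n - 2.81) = -6.8452*n^5 + 1.4472*n^4 - 2.4071*n^3 + 11.4274*n^2 - 7.7088*n + 2.4728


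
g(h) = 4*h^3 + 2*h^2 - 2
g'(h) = 12*h^2 + 4*h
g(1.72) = 24.27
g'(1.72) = 42.38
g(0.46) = -1.19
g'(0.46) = 4.38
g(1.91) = 33.17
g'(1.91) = 51.42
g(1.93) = 34.21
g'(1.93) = 52.42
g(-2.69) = -65.39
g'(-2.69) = 76.07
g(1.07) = 5.19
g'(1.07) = 18.02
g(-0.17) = -1.96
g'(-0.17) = -0.33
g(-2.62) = -60.21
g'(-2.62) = 71.89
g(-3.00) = -92.00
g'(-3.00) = 96.00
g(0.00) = -2.00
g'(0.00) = 0.00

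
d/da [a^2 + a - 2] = 2*a + 1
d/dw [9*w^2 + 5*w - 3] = 18*w + 5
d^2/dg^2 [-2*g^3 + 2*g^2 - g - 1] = 4 - 12*g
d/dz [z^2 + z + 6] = 2*z + 1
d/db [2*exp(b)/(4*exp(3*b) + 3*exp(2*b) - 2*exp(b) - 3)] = (-16*exp(3*b) - 6*exp(2*b) - 6)*exp(b)/(16*exp(6*b) + 24*exp(5*b) - 7*exp(4*b) - 36*exp(3*b) - 14*exp(2*b) + 12*exp(b) + 9)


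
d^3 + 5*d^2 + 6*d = d*(d + 2)*(d + 3)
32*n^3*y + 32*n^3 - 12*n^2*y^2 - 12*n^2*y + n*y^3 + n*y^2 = (-8*n + y)*(-4*n + y)*(n*y + n)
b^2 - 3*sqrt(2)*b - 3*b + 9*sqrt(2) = (b - 3)*(b - 3*sqrt(2))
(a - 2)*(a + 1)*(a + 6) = a^3 + 5*a^2 - 8*a - 12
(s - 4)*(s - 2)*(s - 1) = s^3 - 7*s^2 + 14*s - 8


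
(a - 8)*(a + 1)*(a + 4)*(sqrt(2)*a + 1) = sqrt(2)*a^4 - 3*sqrt(2)*a^3 + a^3 - 36*sqrt(2)*a^2 - 3*a^2 - 32*sqrt(2)*a - 36*a - 32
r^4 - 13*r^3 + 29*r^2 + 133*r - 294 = (r - 7)^2*(r - 2)*(r + 3)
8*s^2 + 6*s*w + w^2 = (2*s + w)*(4*s + w)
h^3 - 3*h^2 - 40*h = h*(h - 8)*(h + 5)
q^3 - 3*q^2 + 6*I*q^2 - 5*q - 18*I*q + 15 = (q - 3)*(q + I)*(q + 5*I)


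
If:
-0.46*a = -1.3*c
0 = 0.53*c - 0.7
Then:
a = 3.73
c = 1.32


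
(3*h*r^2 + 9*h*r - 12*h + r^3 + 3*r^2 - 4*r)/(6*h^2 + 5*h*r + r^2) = (r^2 + 3*r - 4)/(2*h + r)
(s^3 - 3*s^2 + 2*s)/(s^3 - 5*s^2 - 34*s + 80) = s*(s - 1)/(s^2 - 3*s - 40)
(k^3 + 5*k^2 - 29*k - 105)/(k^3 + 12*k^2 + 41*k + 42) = (k - 5)/(k + 2)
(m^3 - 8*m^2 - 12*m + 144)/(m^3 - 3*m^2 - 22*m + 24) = (m - 6)/(m - 1)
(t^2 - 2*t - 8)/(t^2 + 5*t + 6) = (t - 4)/(t + 3)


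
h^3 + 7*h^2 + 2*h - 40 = (h - 2)*(h + 4)*(h + 5)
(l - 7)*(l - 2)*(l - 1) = l^3 - 10*l^2 + 23*l - 14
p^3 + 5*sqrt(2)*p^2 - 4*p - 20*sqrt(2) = (p - 2)*(p + 2)*(p + 5*sqrt(2))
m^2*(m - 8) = m^3 - 8*m^2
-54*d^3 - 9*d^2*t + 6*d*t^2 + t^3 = (-3*d + t)*(3*d + t)*(6*d + t)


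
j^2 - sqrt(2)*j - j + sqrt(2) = (j - 1)*(j - sqrt(2))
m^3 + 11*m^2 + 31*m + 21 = (m + 1)*(m + 3)*(m + 7)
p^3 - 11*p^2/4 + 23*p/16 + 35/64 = (p - 7/4)*(p - 5/4)*(p + 1/4)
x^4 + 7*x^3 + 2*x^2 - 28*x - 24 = (x - 2)*(x + 1)*(x + 2)*(x + 6)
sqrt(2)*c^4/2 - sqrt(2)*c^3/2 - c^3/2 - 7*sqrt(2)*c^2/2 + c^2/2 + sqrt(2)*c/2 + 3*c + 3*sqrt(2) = (c - 3)*(c + 2)*(c - sqrt(2))*(sqrt(2)*c/2 + 1/2)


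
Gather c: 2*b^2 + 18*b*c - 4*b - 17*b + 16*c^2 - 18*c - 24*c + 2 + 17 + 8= 2*b^2 - 21*b + 16*c^2 + c*(18*b - 42) + 27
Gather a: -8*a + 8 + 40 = 48 - 8*a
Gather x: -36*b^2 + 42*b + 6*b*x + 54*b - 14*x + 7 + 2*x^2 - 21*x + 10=-36*b^2 + 96*b + 2*x^2 + x*(6*b - 35) + 17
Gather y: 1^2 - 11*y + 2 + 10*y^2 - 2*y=10*y^2 - 13*y + 3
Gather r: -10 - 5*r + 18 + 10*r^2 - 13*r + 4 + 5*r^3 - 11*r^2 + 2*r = 5*r^3 - r^2 - 16*r + 12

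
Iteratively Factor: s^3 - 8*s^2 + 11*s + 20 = (s - 4)*(s^2 - 4*s - 5) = (s - 4)*(s + 1)*(s - 5)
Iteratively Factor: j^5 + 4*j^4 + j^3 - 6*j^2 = (j + 2)*(j^4 + 2*j^3 - 3*j^2) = (j + 2)*(j + 3)*(j^3 - j^2) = (j - 1)*(j + 2)*(j + 3)*(j^2) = j*(j - 1)*(j + 2)*(j + 3)*(j)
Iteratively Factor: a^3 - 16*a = (a + 4)*(a^2 - 4*a) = a*(a + 4)*(a - 4)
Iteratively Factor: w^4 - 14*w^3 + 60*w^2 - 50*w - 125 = (w - 5)*(w^3 - 9*w^2 + 15*w + 25) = (w - 5)^2*(w^2 - 4*w - 5) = (w - 5)^3*(w + 1)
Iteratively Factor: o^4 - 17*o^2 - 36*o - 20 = (o + 2)*(o^3 - 2*o^2 - 13*o - 10) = (o + 1)*(o + 2)*(o^2 - 3*o - 10) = (o + 1)*(o + 2)^2*(o - 5)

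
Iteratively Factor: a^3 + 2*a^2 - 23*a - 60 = (a + 3)*(a^2 - a - 20) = (a + 3)*(a + 4)*(a - 5)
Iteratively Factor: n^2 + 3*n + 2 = (n + 1)*(n + 2)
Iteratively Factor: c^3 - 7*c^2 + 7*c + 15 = (c - 5)*(c^2 - 2*c - 3) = (c - 5)*(c + 1)*(c - 3)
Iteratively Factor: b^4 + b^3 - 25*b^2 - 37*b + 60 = (b + 4)*(b^3 - 3*b^2 - 13*b + 15) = (b + 3)*(b + 4)*(b^2 - 6*b + 5) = (b - 1)*(b + 3)*(b + 4)*(b - 5)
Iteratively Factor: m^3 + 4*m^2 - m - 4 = (m + 4)*(m^2 - 1) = (m - 1)*(m + 4)*(m + 1)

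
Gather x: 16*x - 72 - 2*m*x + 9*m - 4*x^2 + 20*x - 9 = 9*m - 4*x^2 + x*(36 - 2*m) - 81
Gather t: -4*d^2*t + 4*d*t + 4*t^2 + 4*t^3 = 4*t^3 + 4*t^2 + t*(-4*d^2 + 4*d)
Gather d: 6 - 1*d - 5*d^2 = -5*d^2 - d + 6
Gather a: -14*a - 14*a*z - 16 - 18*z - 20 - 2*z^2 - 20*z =a*(-14*z - 14) - 2*z^2 - 38*z - 36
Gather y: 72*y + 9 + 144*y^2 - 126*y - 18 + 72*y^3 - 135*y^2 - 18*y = 72*y^3 + 9*y^2 - 72*y - 9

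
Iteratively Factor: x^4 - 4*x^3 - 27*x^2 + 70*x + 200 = (x - 5)*(x^3 + x^2 - 22*x - 40) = (x - 5)*(x + 4)*(x^2 - 3*x - 10) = (x - 5)*(x + 2)*(x + 4)*(x - 5)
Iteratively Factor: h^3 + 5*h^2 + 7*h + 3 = (h + 1)*(h^2 + 4*h + 3) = (h + 1)*(h + 3)*(h + 1)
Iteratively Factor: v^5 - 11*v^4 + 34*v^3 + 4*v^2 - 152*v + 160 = (v - 5)*(v^4 - 6*v^3 + 4*v^2 + 24*v - 32) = (v - 5)*(v - 4)*(v^3 - 2*v^2 - 4*v + 8) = (v - 5)*(v - 4)*(v - 2)*(v^2 - 4) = (v - 5)*(v - 4)*(v - 2)*(v + 2)*(v - 2)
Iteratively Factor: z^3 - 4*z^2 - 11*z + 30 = (z + 3)*(z^2 - 7*z + 10) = (z - 5)*(z + 3)*(z - 2)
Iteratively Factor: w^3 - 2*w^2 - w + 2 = (w - 2)*(w^2 - 1) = (w - 2)*(w - 1)*(w + 1)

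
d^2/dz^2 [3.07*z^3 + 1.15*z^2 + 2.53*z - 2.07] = 18.42*z + 2.3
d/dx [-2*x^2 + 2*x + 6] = 2 - 4*x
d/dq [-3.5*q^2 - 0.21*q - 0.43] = -7.0*q - 0.21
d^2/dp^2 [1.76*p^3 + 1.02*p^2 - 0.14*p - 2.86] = 10.56*p + 2.04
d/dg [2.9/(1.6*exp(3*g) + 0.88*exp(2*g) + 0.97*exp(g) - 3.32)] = (-13.92*exp(2*g) - 5.104*exp(g) - 2.813)*exp(g)/(1.6*exp(3*g) + 0.88*exp(2*g) + 0.97*exp(g) - 3.32)^2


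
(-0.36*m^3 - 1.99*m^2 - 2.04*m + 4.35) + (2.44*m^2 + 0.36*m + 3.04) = -0.36*m^3 + 0.45*m^2 - 1.68*m + 7.39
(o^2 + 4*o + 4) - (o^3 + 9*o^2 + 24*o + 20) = -o^3 - 8*o^2 - 20*o - 16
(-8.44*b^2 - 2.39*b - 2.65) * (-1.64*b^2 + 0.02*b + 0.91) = 13.8416*b^4 + 3.7508*b^3 - 3.3822*b^2 - 2.2279*b - 2.4115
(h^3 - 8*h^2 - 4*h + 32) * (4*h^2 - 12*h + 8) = 4*h^5 - 44*h^4 + 88*h^3 + 112*h^2 - 416*h + 256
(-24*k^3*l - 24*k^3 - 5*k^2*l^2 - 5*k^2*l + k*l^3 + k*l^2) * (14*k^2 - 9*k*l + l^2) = -336*k^5*l - 336*k^5 + 146*k^4*l^2 + 146*k^4*l + 35*k^3*l^3 + 35*k^3*l^2 - 14*k^2*l^4 - 14*k^2*l^3 + k*l^5 + k*l^4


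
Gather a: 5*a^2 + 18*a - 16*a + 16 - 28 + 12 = 5*a^2 + 2*a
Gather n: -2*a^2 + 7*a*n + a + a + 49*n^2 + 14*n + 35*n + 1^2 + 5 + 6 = -2*a^2 + 2*a + 49*n^2 + n*(7*a + 49) + 12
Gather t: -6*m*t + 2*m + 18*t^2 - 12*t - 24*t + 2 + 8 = 2*m + 18*t^2 + t*(-6*m - 36) + 10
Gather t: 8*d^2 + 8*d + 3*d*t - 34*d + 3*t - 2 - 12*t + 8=8*d^2 - 26*d + t*(3*d - 9) + 6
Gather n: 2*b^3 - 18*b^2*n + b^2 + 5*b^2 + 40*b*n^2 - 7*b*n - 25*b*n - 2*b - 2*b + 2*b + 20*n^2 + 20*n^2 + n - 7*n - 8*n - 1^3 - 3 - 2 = 2*b^3 + 6*b^2 - 2*b + n^2*(40*b + 40) + n*(-18*b^2 - 32*b - 14) - 6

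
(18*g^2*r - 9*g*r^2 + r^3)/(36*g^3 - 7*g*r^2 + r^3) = r/(2*g + r)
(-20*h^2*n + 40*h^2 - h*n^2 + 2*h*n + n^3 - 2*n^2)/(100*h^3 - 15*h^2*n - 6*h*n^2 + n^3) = (2 - n)/(5*h - n)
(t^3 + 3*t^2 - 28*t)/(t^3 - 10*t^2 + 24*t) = (t + 7)/(t - 6)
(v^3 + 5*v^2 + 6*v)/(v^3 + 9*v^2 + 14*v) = (v + 3)/(v + 7)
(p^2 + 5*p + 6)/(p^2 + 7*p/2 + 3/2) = 2*(p + 2)/(2*p + 1)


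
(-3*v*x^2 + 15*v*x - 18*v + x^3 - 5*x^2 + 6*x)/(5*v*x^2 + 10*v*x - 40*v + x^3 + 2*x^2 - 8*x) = (-3*v*x + 9*v + x^2 - 3*x)/(5*v*x + 20*v + x^2 + 4*x)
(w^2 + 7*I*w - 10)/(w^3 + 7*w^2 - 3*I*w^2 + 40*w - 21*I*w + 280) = (w + 2*I)/(w^2 + w*(7 - 8*I) - 56*I)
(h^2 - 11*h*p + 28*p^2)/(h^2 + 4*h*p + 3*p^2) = (h^2 - 11*h*p + 28*p^2)/(h^2 + 4*h*p + 3*p^2)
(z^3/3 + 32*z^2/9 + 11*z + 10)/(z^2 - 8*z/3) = (z^3 + 32*z^2/3 + 33*z + 30)/(z*(3*z - 8))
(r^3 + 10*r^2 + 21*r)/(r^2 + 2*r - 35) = r*(r + 3)/(r - 5)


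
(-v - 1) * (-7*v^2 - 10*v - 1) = 7*v^3 + 17*v^2 + 11*v + 1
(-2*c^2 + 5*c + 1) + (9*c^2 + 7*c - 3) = 7*c^2 + 12*c - 2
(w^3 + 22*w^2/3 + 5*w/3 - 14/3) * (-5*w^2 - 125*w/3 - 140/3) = -5*w^5 - 235*w^4/3 - 3245*w^3/9 - 1165*w^2/3 + 350*w/3 + 1960/9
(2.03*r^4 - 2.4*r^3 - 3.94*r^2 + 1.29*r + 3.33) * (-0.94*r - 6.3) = -1.9082*r^5 - 10.533*r^4 + 18.8236*r^3 + 23.6094*r^2 - 11.2572*r - 20.979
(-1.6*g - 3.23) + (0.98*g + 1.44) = -0.62*g - 1.79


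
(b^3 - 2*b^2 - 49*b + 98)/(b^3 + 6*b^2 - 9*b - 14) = (b - 7)/(b + 1)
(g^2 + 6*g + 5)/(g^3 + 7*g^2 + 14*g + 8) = (g + 5)/(g^2 + 6*g + 8)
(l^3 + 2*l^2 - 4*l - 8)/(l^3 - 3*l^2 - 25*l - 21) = (-l^3 - 2*l^2 + 4*l + 8)/(-l^3 + 3*l^2 + 25*l + 21)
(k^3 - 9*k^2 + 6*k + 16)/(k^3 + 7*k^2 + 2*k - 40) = (k^2 - 7*k - 8)/(k^2 + 9*k + 20)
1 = 1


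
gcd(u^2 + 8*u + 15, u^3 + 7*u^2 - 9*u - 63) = u + 3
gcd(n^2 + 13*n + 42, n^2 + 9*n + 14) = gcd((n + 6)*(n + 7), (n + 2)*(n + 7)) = n + 7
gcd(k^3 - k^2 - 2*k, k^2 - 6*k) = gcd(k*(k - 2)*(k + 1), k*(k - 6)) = k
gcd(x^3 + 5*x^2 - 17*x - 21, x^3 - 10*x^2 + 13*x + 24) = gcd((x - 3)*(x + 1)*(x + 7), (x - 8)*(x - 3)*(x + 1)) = x^2 - 2*x - 3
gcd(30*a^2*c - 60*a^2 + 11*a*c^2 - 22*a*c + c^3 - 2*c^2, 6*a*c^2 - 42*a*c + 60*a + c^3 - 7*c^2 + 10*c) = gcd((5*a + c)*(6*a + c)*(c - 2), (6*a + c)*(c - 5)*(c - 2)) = 6*a*c - 12*a + c^2 - 2*c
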